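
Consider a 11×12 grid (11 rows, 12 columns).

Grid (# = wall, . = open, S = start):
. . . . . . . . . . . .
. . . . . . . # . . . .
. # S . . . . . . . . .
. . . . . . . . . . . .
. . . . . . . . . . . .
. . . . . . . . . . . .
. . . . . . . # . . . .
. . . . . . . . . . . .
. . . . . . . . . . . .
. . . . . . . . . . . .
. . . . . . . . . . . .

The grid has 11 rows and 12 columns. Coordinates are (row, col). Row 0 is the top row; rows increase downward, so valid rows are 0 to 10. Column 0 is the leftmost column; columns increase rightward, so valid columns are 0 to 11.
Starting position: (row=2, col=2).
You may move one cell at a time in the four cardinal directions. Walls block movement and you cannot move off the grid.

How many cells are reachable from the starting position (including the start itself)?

Answer: Reachable cells: 129

Derivation:
BFS flood-fill from (row=2, col=2):
  Distance 0: (row=2, col=2)
  Distance 1: (row=1, col=2), (row=2, col=3), (row=3, col=2)
  Distance 2: (row=0, col=2), (row=1, col=1), (row=1, col=3), (row=2, col=4), (row=3, col=1), (row=3, col=3), (row=4, col=2)
  Distance 3: (row=0, col=1), (row=0, col=3), (row=1, col=0), (row=1, col=4), (row=2, col=5), (row=3, col=0), (row=3, col=4), (row=4, col=1), (row=4, col=3), (row=5, col=2)
  Distance 4: (row=0, col=0), (row=0, col=4), (row=1, col=5), (row=2, col=0), (row=2, col=6), (row=3, col=5), (row=4, col=0), (row=4, col=4), (row=5, col=1), (row=5, col=3), (row=6, col=2)
  Distance 5: (row=0, col=5), (row=1, col=6), (row=2, col=7), (row=3, col=6), (row=4, col=5), (row=5, col=0), (row=5, col=4), (row=6, col=1), (row=6, col=3), (row=7, col=2)
  Distance 6: (row=0, col=6), (row=2, col=8), (row=3, col=7), (row=4, col=6), (row=5, col=5), (row=6, col=0), (row=6, col=4), (row=7, col=1), (row=7, col=3), (row=8, col=2)
  Distance 7: (row=0, col=7), (row=1, col=8), (row=2, col=9), (row=3, col=8), (row=4, col=7), (row=5, col=6), (row=6, col=5), (row=7, col=0), (row=7, col=4), (row=8, col=1), (row=8, col=3), (row=9, col=2)
  Distance 8: (row=0, col=8), (row=1, col=9), (row=2, col=10), (row=3, col=9), (row=4, col=8), (row=5, col=7), (row=6, col=6), (row=7, col=5), (row=8, col=0), (row=8, col=4), (row=9, col=1), (row=9, col=3), (row=10, col=2)
  Distance 9: (row=0, col=9), (row=1, col=10), (row=2, col=11), (row=3, col=10), (row=4, col=9), (row=5, col=8), (row=7, col=6), (row=8, col=5), (row=9, col=0), (row=9, col=4), (row=10, col=1), (row=10, col=3)
  Distance 10: (row=0, col=10), (row=1, col=11), (row=3, col=11), (row=4, col=10), (row=5, col=9), (row=6, col=8), (row=7, col=7), (row=8, col=6), (row=9, col=5), (row=10, col=0), (row=10, col=4)
  Distance 11: (row=0, col=11), (row=4, col=11), (row=5, col=10), (row=6, col=9), (row=7, col=8), (row=8, col=7), (row=9, col=6), (row=10, col=5)
  Distance 12: (row=5, col=11), (row=6, col=10), (row=7, col=9), (row=8, col=8), (row=9, col=7), (row=10, col=6)
  Distance 13: (row=6, col=11), (row=7, col=10), (row=8, col=9), (row=9, col=8), (row=10, col=7)
  Distance 14: (row=7, col=11), (row=8, col=10), (row=9, col=9), (row=10, col=8)
  Distance 15: (row=8, col=11), (row=9, col=10), (row=10, col=9)
  Distance 16: (row=9, col=11), (row=10, col=10)
  Distance 17: (row=10, col=11)
Total reachable: 129 (grid has 129 open cells total)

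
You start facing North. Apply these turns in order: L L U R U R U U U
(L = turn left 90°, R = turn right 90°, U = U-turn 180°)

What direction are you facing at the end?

Start: North
  L (left (90° counter-clockwise)) -> West
  L (left (90° counter-clockwise)) -> South
  U (U-turn (180°)) -> North
  R (right (90° clockwise)) -> East
  U (U-turn (180°)) -> West
  R (right (90° clockwise)) -> North
  U (U-turn (180°)) -> South
  U (U-turn (180°)) -> North
  U (U-turn (180°)) -> South
Final: South

Answer: Final heading: South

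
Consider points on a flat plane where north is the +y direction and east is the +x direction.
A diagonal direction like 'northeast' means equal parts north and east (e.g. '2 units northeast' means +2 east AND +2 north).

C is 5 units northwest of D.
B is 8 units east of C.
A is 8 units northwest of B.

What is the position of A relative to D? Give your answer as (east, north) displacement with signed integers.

Answer: A is at (east=-5, north=13) relative to D.

Derivation:
Place D at the origin (east=0, north=0).
  C is 5 units northwest of D: delta (east=-5, north=+5); C at (east=-5, north=5).
  B is 8 units east of C: delta (east=+8, north=+0); B at (east=3, north=5).
  A is 8 units northwest of B: delta (east=-8, north=+8); A at (east=-5, north=13).
Therefore A relative to D: (east=-5, north=13).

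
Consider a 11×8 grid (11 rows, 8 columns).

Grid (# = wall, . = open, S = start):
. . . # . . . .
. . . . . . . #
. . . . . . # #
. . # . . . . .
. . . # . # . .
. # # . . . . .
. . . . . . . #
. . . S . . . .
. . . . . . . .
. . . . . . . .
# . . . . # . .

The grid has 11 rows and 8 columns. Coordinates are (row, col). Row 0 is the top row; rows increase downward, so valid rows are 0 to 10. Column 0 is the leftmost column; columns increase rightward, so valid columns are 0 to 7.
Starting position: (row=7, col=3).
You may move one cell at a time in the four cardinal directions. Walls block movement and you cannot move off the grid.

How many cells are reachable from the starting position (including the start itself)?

BFS flood-fill from (row=7, col=3):
  Distance 0: (row=7, col=3)
  Distance 1: (row=6, col=3), (row=7, col=2), (row=7, col=4), (row=8, col=3)
  Distance 2: (row=5, col=3), (row=6, col=2), (row=6, col=4), (row=7, col=1), (row=7, col=5), (row=8, col=2), (row=8, col=4), (row=9, col=3)
  Distance 3: (row=5, col=4), (row=6, col=1), (row=6, col=5), (row=7, col=0), (row=7, col=6), (row=8, col=1), (row=8, col=5), (row=9, col=2), (row=9, col=4), (row=10, col=3)
  Distance 4: (row=4, col=4), (row=5, col=5), (row=6, col=0), (row=6, col=6), (row=7, col=7), (row=8, col=0), (row=8, col=6), (row=9, col=1), (row=9, col=5), (row=10, col=2), (row=10, col=4)
  Distance 5: (row=3, col=4), (row=5, col=0), (row=5, col=6), (row=8, col=7), (row=9, col=0), (row=9, col=6), (row=10, col=1)
  Distance 6: (row=2, col=4), (row=3, col=3), (row=3, col=5), (row=4, col=0), (row=4, col=6), (row=5, col=7), (row=9, col=7), (row=10, col=6)
  Distance 7: (row=1, col=4), (row=2, col=3), (row=2, col=5), (row=3, col=0), (row=3, col=6), (row=4, col=1), (row=4, col=7), (row=10, col=7)
  Distance 8: (row=0, col=4), (row=1, col=3), (row=1, col=5), (row=2, col=0), (row=2, col=2), (row=3, col=1), (row=3, col=7), (row=4, col=2)
  Distance 9: (row=0, col=5), (row=1, col=0), (row=1, col=2), (row=1, col=6), (row=2, col=1)
  Distance 10: (row=0, col=0), (row=0, col=2), (row=0, col=6), (row=1, col=1)
  Distance 11: (row=0, col=1), (row=0, col=7)
Total reachable: 76 (grid has 76 open cells total)

Answer: Reachable cells: 76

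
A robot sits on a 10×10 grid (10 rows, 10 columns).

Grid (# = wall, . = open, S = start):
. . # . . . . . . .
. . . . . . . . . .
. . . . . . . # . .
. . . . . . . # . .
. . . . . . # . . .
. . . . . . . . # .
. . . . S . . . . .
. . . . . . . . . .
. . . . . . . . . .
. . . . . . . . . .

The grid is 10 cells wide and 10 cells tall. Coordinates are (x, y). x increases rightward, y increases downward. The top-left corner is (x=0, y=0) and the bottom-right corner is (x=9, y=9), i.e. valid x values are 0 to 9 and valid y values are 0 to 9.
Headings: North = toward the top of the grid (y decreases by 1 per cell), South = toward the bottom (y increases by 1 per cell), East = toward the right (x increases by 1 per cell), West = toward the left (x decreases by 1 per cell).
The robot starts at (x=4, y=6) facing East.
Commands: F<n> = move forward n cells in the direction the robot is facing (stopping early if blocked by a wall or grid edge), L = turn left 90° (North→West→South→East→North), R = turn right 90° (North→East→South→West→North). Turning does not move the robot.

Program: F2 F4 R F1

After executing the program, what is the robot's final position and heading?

Answer: Final position: (x=9, y=7), facing South

Derivation:
Start: (x=4, y=6), facing East
  F2: move forward 2, now at (x=6, y=6)
  F4: move forward 3/4 (blocked), now at (x=9, y=6)
  R: turn right, now facing South
  F1: move forward 1, now at (x=9, y=7)
Final: (x=9, y=7), facing South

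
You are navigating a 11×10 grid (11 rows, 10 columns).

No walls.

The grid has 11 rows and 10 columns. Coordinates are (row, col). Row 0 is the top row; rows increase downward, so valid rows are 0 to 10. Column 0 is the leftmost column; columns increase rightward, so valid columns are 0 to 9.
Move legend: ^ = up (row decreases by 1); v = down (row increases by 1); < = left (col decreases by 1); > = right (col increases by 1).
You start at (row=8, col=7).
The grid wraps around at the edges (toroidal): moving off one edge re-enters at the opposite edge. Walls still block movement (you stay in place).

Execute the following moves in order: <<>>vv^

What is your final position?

Start: (row=8, col=7)
  < (left): (row=8, col=7) -> (row=8, col=6)
  < (left): (row=8, col=6) -> (row=8, col=5)
  > (right): (row=8, col=5) -> (row=8, col=6)
  > (right): (row=8, col=6) -> (row=8, col=7)
  v (down): (row=8, col=7) -> (row=9, col=7)
  v (down): (row=9, col=7) -> (row=10, col=7)
  ^ (up): (row=10, col=7) -> (row=9, col=7)
Final: (row=9, col=7)

Answer: Final position: (row=9, col=7)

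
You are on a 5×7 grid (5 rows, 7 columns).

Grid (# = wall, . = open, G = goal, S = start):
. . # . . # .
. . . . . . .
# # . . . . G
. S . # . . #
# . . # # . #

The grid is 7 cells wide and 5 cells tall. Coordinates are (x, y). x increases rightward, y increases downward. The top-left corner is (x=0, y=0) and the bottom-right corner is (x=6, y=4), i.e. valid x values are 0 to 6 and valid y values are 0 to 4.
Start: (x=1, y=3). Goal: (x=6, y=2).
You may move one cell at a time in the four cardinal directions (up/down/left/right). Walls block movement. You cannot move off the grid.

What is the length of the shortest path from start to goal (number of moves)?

BFS from (x=1, y=3) until reaching (x=6, y=2):
  Distance 0: (x=1, y=3)
  Distance 1: (x=0, y=3), (x=2, y=3), (x=1, y=4)
  Distance 2: (x=2, y=2), (x=2, y=4)
  Distance 3: (x=2, y=1), (x=3, y=2)
  Distance 4: (x=1, y=1), (x=3, y=1), (x=4, y=2)
  Distance 5: (x=1, y=0), (x=3, y=0), (x=0, y=1), (x=4, y=1), (x=5, y=2), (x=4, y=3)
  Distance 6: (x=0, y=0), (x=4, y=0), (x=5, y=1), (x=6, y=2), (x=5, y=3)  <- goal reached here
One shortest path (6 moves): (x=1, y=3) -> (x=2, y=3) -> (x=2, y=2) -> (x=3, y=2) -> (x=4, y=2) -> (x=5, y=2) -> (x=6, y=2)

Answer: Shortest path length: 6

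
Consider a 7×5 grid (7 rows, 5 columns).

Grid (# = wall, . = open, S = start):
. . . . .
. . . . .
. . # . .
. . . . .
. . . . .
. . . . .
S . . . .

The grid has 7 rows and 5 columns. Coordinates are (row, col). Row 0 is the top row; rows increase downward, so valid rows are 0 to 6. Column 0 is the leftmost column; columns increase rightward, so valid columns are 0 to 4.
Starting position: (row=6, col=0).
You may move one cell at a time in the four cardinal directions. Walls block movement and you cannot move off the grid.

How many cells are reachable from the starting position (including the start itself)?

Answer: Reachable cells: 34

Derivation:
BFS flood-fill from (row=6, col=0):
  Distance 0: (row=6, col=0)
  Distance 1: (row=5, col=0), (row=6, col=1)
  Distance 2: (row=4, col=0), (row=5, col=1), (row=6, col=2)
  Distance 3: (row=3, col=0), (row=4, col=1), (row=5, col=2), (row=6, col=3)
  Distance 4: (row=2, col=0), (row=3, col=1), (row=4, col=2), (row=5, col=3), (row=6, col=4)
  Distance 5: (row=1, col=0), (row=2, col=1), (row=3, col=2), (row=4, col=3), (row=5, col=4)
  Distance 6: (row=0, col=0), (row=1, col=1), (row=3, col=3), (row=4, col=4)
  Distance 7: (row=0, col=1), (row=1, col=2), (row=2, col=3), (row=3, col=4)
  Distance 8: (row=0, col=2), (row=1, col=3), (row=2, col=4)
  Distance 9: (row=0, col=3), (row=1, col=4)
  Distance 10: (row=0, col=4)
Total reachable: 34 (grid has 34 open cells total)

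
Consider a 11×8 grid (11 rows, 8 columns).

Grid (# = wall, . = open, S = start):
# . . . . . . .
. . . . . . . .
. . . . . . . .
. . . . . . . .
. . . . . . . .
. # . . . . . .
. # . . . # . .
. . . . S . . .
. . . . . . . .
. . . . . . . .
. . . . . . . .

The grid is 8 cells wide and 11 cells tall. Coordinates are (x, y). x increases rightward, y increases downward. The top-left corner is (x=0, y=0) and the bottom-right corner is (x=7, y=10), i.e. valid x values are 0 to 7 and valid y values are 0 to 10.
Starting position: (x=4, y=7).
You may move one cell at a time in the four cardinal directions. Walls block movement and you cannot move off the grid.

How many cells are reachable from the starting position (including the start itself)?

BFS flood-fill from (x=4, y=7):
  Distance 0: (x=4, y=7)
  Distance 1: (x=4, y=6), (x=3, y=7), (x=5, y=7), (x=4, y=8)
  Distance 2: (x=4, y=5), (x=3, y=6), (x=2, y=7), (x=6, y=7), (x=3, y=8), (x=5, y=8), (x=4, y=9)
  Distance 3: (x=4, y=4), (x=3, y=5), (x=5, y=5), (x=2, y=6), (x=6, y=6), (x=1, y=7), (x=7, y=7), (x=2, y=8), (x=6, y=8), (x=3, y=9), (x=5, y=9), (x=4, y=10)
  Distance 4: (x=4, y=3), (x=3, y=4), (x=5, y=4), (x=2, y=5), (x=6, y=5), (x=7, y=6), (x=0, y=7), (x=1, y=8), (x=7, y=8), (x=2, y=9), (x=6, y=9), (x=3, y=10), (x=5, y=10)
  Distance 5: (x=4, y=2), (x=3, y=3), (x=5, y=3), (x=2, y=4), (x=6, y=4), (x=7, y=5), (x=0, y=6), (x=0, y=8), (x=1, y=9), (x=7, y=9), (x=2, y=10), (x=6, y=10)
  Distance 6: (x=4, y=1), (x=3, y=2), (x=5, y=2), (x=2, y=3), (x=6, y=3), (x=1, y=4), (x=7, y=4), (x=0, y=5), (x=0, y=9), (x=1, y=10), (x=7, y=10)
  Distance 7: (x=4, y=0), (x=3, y=1), (x=5, y=1), (x=2, y=2), (x=6, y=2), (x=1, y=3), (x=7, y=3), (x=0, y=4), (x=0, y=10)
  Distance 8: (x=3, y=0), (x=5, y=0), (x=2, y=1), (x=6, y=1), (x=1, y=2), (x=7, y=2), (x=0, y=3)
  Distance 9: (x=2, y=0), (x=6, y=0), (x=1, y=1), (x=7, y=1), (x=0, y=2)
  Distance 10: (x=1, y=0), (x=7, y=0), (x=0, y=1)
Total reachable: 84 (grid has 84 open cells total)

Answer: Reachable cells: 84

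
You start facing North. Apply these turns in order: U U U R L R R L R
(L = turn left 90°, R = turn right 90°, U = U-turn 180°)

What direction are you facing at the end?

Start: North
  U (U-turn (180°)) -> South
  U (U-turn (180°)) -> North
  U (U-turn (180°)) -> South
  R (right (90° clockwise)) -> West
  L (left (90° counter-clockwise)) -> South
  R (right (90° clockwise)) -> West
  R (right (90° clockwise)) -> North
  L (left (90° counter-clockwise)) -> West
  R (right (90° clockwise)) -> North
Final: North

Answer: Final heading: North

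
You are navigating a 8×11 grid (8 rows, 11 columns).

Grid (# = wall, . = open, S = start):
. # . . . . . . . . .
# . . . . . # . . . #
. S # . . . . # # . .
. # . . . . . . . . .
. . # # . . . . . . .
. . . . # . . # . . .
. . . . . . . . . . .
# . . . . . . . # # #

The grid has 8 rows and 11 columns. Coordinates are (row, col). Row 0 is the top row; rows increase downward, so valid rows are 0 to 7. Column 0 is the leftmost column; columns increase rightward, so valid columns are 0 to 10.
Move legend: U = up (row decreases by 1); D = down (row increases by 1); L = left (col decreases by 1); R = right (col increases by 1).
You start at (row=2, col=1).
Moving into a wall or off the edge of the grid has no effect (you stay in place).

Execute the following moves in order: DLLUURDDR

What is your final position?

Answer: Final position: (row=2, col=1)

Derivation:
Start: (row=2, col=1)
  D (down): blocked, stay at (row=2, col=1)
  L (left): (row=2, col=1) -> (row=2, col=0)
  L (left): blocked, stay at (row=2, col=0)
  U (up): blocked, stay at (row=2, col=0)
  U (up): blocked, stay at (row=2, col=0)
  R (right): (row=2, col=0) -> (row=2, col=1)
  D (down): blocked, stay at (row=2, col=1)
  D (down): blocked, stay at (row=2, col=1)
  R (right): blocked, stay at (row=2, col=1)
Final: (row=2, col=1)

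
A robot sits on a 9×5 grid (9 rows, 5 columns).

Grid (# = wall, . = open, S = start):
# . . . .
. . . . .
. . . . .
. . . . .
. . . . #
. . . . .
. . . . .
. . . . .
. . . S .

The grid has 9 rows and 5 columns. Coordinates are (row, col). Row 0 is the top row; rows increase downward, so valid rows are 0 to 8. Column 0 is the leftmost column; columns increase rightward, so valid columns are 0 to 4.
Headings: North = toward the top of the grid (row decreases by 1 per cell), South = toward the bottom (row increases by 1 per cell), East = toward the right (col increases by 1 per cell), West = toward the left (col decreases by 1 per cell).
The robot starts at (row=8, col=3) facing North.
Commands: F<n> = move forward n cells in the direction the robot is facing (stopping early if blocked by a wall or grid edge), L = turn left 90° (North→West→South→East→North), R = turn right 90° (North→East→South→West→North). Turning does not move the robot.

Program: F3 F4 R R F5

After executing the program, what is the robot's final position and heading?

Answer: Final position: (row=6, col=3), facing South

Derivation:
Start: (row=8, col=3), facing North
  F3: move forward 3, now at (row=5, col=3)
  F4: move forward 4, now at (row=1, col=3)
  R: turn right, now facing East
  R: turn right, now facing South
  F5: move forward 5, now at (row=6, col=3)
Final: (row=6, col=3), facing South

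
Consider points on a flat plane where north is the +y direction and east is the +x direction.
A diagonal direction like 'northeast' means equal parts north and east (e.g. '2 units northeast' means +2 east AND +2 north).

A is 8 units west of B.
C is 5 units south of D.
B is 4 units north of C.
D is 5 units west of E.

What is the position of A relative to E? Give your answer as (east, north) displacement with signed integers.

Answer: A is at (east=-13, north=-1) relative to E.

Derivation:
Place E at the origin (east=0, north=0).
  D is 5 units west of E: delta (east=-5, north=+0); D at (east=-5, north=0).
  C is 5 units south of D: delta (east=+0, north=-5); C at (east=-5, north=-5).
  B is 4 units north of C: delta (east=+0, north=+4); B at (east=-5, north=-1).
  A is 8 units west of B: delta (east=-8, north=+0); A at (east=-13, north=-1).
Therefore A relative to E: (east=-13, north=-1).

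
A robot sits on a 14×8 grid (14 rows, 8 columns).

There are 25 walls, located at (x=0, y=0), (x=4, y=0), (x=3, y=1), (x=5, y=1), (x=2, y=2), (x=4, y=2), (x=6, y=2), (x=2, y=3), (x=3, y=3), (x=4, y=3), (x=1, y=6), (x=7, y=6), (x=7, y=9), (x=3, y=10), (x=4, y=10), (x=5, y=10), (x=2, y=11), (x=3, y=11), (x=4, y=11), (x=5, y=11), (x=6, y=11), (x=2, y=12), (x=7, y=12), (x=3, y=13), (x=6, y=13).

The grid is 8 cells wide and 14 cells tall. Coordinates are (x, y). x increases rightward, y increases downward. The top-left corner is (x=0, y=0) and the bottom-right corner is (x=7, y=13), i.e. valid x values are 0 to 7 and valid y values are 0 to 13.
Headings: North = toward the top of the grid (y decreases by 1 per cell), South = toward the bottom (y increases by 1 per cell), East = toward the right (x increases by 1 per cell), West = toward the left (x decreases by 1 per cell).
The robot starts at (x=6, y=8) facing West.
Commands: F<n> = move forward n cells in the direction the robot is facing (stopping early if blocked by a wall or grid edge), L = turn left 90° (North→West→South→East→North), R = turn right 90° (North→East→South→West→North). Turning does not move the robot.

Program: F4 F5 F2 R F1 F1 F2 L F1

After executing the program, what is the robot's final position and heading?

Answer: Final position: (x=0, y=4), facing West

Derivation:
Start: (x=6, y=8), facing West
  F4: move forward 4, now at (x=2, y=8)
  F5: move forward 2/5 (blocked), now at (x=0, y=8)
  F2: move forward 0/2 (blocked), now at (x=0, y=8)
  R: turn right, now facing North
  F1: move forward 1, now at (x=0, y=7)
  F1: move forward 1, now at (x=0, y=6)
  F2: move forward 2, now at (x=0, y=4)
  L: turn left, now facing West
  F1: move forward 0/1 (blocked), now at (x=0, y=4)
Final: (x=0, y=4), facing West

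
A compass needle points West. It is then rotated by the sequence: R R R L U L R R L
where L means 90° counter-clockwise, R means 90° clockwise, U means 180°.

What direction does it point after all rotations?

Answer: Final heading: West

Derivation:
Start: West
  R (right (90° clockwise)) -> North
  R (right (90° clockwise)) -> East
  R (right (90° clockwise)) -> South
  L (left (90° counter-clockwise)) -> East
  U (U-turn (180°)) -> West
  L (left (90° counter-clockwise)) -> South
  R (right (90° clockwise)) -> West
  R (right (90° clockwise)) -> North
  L (left (90° counter-clockwise)) -> West
Final: West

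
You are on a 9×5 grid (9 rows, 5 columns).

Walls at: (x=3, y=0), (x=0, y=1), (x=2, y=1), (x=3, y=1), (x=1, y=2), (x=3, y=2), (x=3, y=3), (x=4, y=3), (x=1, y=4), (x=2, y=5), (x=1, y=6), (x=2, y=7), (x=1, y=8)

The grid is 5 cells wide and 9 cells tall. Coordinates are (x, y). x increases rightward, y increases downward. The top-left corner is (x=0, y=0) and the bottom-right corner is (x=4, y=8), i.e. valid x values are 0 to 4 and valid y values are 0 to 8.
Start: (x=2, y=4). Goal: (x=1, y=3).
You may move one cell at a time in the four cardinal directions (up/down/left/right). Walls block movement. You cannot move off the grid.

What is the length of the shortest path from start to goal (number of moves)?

Answer: Shortest path length: 2

Derivation:
BFS from (x=2, y=4) until reaching (x=1, y=3):
  Distance 0: (x=2, y=4)
  Distance 1: (x=2, y=3), (x=3, y=4)
  Distance 2: (x=2, y=2), (x=1, y=3), (x=4, y=4), (x=3, y=5)  <- goal reached here
One shortest path (2 moves): (x=2, y=4) -> (x=2, y=3) -> (x=1, y=3)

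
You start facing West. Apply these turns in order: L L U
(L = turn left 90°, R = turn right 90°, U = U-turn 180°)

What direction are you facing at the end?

Answer: Final heading: West

Derivation:
Start: West
  L (left (90° counter-clockwise)) -> South
  L (left (90° counter-clockwise)) -> East
  U (U-turn (180°)) -> West
Final: West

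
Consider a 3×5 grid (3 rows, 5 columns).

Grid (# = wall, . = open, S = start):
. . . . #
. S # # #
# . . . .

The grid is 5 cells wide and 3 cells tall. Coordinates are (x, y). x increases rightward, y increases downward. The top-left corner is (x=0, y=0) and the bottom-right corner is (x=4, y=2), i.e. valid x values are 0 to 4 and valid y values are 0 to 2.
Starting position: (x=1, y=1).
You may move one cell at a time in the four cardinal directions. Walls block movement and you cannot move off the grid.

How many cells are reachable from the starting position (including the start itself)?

Answer: Reachable cells: 10

Derivation:
BFS flood-fill from (x=1, y=1):
  Distance 0: (x=1, y=1)
  Distance 1: (x=1, y=0), (x=0, y=1), (x=1, y=2)
  Distance 2: (x=0, y=0), (x=2, y=0), (x=2, y=2)
  Distance 3: (x=3, y=0), (x=3, y=2)
  Distance 4: (x=4, y=2)
Total reachable: 10 (grid has 10 open cells total)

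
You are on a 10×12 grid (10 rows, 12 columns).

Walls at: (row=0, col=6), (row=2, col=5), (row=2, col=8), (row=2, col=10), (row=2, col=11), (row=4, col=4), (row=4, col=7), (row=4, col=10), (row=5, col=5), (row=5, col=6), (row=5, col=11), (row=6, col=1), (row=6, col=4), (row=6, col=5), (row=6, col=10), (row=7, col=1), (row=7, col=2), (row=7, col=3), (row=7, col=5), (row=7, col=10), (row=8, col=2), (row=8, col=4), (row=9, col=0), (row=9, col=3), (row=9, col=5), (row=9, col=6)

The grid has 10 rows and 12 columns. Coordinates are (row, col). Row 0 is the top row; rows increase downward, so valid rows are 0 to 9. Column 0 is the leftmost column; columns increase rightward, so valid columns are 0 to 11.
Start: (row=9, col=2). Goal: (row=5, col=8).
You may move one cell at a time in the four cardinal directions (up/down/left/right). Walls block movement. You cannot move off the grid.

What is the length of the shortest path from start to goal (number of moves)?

Answer: Shortest path length: 18

Derivation:
BFS from (row=9, col=2) until reaching (row=5, col=8):
  Distance 0: (row=9, col=2)
  Distance 1: (row=9, col=1)
  Distance 2: (row=8, col=1)
  Distance 3: (row=8, col=0)
  Distance 4: (row=7, col=0)
  Distance 5: (row=6, col=0)
  Distance 6: (row=5, col=0)
  Distance 7: (row=4, col=0), (row=5, col=1)
  Distance 8: (row=3, col=0), (row=4, col=1), (row=5, col=2)
  Distance 9: (row=2, col=0), (row=3, col=1), (row=4, col=2), (row=5, col=3), (row=6, col=2)
  Distance 10: (row=1, col=0), (row=2, col=1), (row=3, col=2), (row=4, col=3), (row=5, col=4), (row=6, col=3)
  Distance 11: (row=0, col=0), (row=1, col=1), (row=2, col=2), (row=3, col=3)
  Distance 12: (row=0, col=1), (row=1, col=2), (row=2, col=3), (row=3, col=4)
  Distance 13: (row=0, col=2), (row=1, col=3), (row=2, col=4), (row=3, col=5)
  Distance 14: (row=0, col=3), (row=1, col=4), (row=3, col=6), (row=4, col=5)
  Distance 15: (row=0, col=4), (row=1, col=5), (row=2, col=6), (row=3, col=7), (row=4, col=6)
  Distance 16: (row=0, col=5), (row=1, col=6), (row=2, col=7), (row=3, col=8)
  Distance 17: (row=1, col=7), (row=3, col=9), (row=4, col=8)
  Distance 18: (row=0, col=7), (row=1, col=8), (row=2, col=9), (row=3, col=10), (row=4, col=9), (row=5, col=8)  <- goal reached here
One shortest path (18 moves): (row=9, col=2) -> (row=9, col=1) -> (row=8, col=1) -> (row=8, col=0) -> (row=7, col=0) -> (row=6, col=0) -> (row=5, col=0) -> (row=5, col=1) -> (row=5, col=2) -> (row=5, col=3) -> (row=4, col=3) -> (row=3, col=3) -> (row=3, col=4) -> (row=3, col=5) -> (row=3, col=6) -> (row=3, col=7) -> (row=3, col=8) -> (row=4, col=8) -> (row=5, col=8)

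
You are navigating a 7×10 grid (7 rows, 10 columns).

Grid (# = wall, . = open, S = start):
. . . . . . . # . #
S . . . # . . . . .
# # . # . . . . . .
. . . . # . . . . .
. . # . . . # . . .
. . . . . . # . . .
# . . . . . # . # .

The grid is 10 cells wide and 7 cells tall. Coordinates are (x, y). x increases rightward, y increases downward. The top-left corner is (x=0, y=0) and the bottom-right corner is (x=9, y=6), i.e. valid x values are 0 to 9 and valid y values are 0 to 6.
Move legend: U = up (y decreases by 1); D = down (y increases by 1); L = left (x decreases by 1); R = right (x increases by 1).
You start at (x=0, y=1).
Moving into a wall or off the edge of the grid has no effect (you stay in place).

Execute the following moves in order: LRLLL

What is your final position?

Answer: Final position: (x=0, y=1)

Derivation:
Start: (x=0, y=1)
  L (left): blocked, stay at (x=0, y=1)
  R (right): (x=0, y=1) -> (x=1, y=1)
  L (left): (x=1, y=1) -> (x=0, y=1)
  L (left): blocked, stay at (x=0, y=1)
  L (left): blocked, stay at (x=0, y=1)
Final: (x=0, y=1)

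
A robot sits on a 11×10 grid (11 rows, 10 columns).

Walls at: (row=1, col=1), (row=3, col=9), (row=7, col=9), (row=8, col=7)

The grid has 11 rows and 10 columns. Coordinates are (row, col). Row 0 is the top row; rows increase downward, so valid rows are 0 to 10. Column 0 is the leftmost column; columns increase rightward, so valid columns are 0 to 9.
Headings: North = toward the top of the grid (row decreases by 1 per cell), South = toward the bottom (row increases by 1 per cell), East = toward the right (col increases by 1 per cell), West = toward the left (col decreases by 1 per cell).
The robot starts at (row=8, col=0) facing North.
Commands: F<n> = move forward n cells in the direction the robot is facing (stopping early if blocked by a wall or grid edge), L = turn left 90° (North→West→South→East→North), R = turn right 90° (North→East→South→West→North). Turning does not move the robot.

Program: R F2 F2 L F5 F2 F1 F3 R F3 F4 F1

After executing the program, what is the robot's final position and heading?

Answer: Final position: (row=0, col=9), facing East

Derivation:
Start: (row=8, col=0), facing North
  R: turn right, now facing East
  F2: move forward 2, now at (row=8, col=2)
  F2: move forward 2, now at (row=8, col=4)
  L: turn left, now facing North
  F5: move forward 5, now at (row=3, col=4)
  F2: move forward 2, now at (row=1, col=4)
  F1: move forward 1, now at (row=0, col=4)
  F3: move forward 0/3 (blocked), now at (row=0, col=4)
  R: turn right, now facing East
  F3: move forward 3, now at (row=0, col=7)
  F4: move forward 2/4 (blocked), now at (row=0, col=9)
  F1: move forward 0/1 (blocked), now at (row=0, col=9)
Final: (row=0, col=9), facing East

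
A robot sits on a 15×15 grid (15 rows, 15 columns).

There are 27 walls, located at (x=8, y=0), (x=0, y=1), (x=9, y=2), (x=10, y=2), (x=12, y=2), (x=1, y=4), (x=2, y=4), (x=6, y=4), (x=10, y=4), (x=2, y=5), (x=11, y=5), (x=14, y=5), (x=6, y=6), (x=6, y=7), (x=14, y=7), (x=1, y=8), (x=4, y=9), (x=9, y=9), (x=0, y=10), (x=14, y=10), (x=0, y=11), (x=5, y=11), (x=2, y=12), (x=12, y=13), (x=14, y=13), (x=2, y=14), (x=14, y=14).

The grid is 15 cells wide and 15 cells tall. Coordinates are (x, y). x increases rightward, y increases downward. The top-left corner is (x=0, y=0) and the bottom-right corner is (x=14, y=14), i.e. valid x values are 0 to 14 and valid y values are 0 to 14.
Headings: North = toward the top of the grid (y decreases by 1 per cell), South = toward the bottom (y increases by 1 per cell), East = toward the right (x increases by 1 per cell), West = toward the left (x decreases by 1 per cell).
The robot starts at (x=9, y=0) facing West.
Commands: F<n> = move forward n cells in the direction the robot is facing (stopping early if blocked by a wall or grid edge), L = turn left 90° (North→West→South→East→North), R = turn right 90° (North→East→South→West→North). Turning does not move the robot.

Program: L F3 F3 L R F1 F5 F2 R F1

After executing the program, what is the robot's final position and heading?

Answer: Final position: (x=8, y=1), facing West

Derivation:
Start: (x=9, y=0), facing West
  L: turn left, now facing South
  F3: move forward 1/3 (blocked), now at (x=9, y=1)
  F3: move forward 0/3 (blocked), now at (x=9, y=1)
  L: turn left, now facing East
  R: turn right, now facing South
  F1: move forward 0/1 (blocked), now at (x=9, y=1)
  F5: move forward 0/5 (blocked), now at (x=9, y=1)
  F2: move forward 0/2 (blocked), now at (x=9, y=1)
  R: turn right, now facing West
  F1: move forward 1, now at (x=8, y=1)
Final: (x=8, y=1), facing West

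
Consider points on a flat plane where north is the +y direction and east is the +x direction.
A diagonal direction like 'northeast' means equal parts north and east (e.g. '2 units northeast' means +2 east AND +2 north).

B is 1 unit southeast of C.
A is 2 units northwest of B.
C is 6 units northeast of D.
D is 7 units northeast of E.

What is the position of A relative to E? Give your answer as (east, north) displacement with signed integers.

Place E at the origin (east=0, north=0).
  D is 7 units northeast of E: delta (east=+7, north=+7); D at (east=7, north=7).
  C is 6 units northeast of D: delta (east=+6, north=+6); C at (east=13, north=13).
  B is 1 unit southeast of C: delta (east=+1, north=-1); B at (east=14, north=12).
  A is 2 units northwest of B: delta (east=-2, north=+2); A at (east=12, north=14).
Therefore A relative to E: (east=12, north=14).

Answer: A is at (east=12, north=14) relative to E.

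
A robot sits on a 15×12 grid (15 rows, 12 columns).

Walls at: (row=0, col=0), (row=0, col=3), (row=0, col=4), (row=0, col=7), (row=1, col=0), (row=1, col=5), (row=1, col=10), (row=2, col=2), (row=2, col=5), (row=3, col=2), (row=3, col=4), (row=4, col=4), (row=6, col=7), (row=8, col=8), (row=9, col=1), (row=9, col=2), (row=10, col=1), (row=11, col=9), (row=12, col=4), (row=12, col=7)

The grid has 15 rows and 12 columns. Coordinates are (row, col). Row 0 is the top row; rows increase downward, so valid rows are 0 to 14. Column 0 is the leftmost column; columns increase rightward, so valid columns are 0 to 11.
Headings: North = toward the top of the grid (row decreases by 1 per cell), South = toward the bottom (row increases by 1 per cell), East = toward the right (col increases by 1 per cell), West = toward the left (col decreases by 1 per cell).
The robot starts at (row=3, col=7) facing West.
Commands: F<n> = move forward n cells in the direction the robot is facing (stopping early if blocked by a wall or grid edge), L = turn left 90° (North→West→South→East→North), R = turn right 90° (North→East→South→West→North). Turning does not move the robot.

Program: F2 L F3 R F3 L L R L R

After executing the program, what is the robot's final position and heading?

Answer: Final position: (row=6, col=2), facing South

Derivation:
Start: (row=3, col=7), facing West
  F2: move forward 2, now at (row=3, col=5)
  L: turn left, now facing South
  F3: move forward 3, now at (row=6, col=5)
  R: turn right, now facing West
  F3: move forward 3, now at (row=6, col=2)
  L: turn left, now facing South
  L: turn left, now facing East
  R: turn right, now facing South
  L: turn left, now facing East
  R: turn right, now facing South
Final: (row=6, col=2), facing South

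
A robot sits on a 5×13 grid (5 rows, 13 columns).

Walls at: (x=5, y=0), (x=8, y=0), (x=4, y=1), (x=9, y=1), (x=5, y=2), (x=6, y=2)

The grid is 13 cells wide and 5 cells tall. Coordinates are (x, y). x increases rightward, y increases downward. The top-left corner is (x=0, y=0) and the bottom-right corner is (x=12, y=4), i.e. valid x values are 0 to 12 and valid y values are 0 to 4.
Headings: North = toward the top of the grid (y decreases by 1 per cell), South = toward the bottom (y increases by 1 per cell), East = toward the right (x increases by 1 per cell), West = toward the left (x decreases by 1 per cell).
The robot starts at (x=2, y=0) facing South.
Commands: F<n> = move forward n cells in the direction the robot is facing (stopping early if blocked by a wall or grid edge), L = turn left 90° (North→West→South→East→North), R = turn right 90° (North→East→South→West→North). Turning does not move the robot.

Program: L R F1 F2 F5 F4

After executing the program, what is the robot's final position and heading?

Start: (x=2, y=0), facing South
  L: turn left, now facing East
  R: turn right, now facing South
  F1: move forward 1, now at (x=2, y=1)
  F2: move forward 2, now at (x=2, y=3)
  F5: move forward 1/5 (blocked), now at (x=2, y=4)
  F4: move forward 0/4 (blocked), now at (x=2, y=4)
Final: (x=2, y=4), facing South

Answer: Final position: (x=2, y=4), facing South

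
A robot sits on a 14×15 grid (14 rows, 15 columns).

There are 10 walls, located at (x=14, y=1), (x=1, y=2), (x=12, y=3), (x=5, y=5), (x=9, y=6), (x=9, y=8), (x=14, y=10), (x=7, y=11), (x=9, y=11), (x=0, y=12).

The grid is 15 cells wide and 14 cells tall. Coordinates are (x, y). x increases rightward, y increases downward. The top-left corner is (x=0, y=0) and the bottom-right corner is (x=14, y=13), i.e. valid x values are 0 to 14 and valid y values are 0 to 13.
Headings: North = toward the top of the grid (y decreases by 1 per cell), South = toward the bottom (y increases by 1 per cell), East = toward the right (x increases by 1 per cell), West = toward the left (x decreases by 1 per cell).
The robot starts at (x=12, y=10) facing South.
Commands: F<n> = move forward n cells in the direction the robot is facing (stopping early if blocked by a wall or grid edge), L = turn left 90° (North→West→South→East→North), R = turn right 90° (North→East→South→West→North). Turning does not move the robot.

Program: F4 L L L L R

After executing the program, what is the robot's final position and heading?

Start: (x=12, y=10), facing South
  F4: move forward 3/4 (blocked), now at (x=12, y=13)
  L: turn left, now facing East
  L: turn left, now facing North
  L: turn left, now facing West
  L: turn left, now facing South
  R: turn right, now facing West
Final: (x=12, y=13), facing West

Answer: Final position: (x=12, y=13), facing West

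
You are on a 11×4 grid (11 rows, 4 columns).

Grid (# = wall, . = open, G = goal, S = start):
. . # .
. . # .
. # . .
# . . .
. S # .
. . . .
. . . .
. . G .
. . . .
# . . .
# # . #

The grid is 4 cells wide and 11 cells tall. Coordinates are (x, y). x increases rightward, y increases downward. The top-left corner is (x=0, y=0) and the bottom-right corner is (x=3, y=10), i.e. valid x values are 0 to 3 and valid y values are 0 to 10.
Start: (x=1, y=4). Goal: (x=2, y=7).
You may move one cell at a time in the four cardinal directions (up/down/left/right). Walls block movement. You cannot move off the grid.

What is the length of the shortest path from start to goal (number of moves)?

Answer: Shortest path length: 4

Derivation:
BFS from (x=1, y=4) until reaching (x=2, y=7):
  Distance 0: (x=1, y=4)
  Distance 1: (x=1, y=3), (x=0, y=4), (x=1, y=5)
  Distance 2: (x=2, y=3), (x=0, y=5), (x=2, y=5), (x=1, y=6)
  Distance 3: (x=2, y=2), (x=3, y=3), (x=3, y=5), (x=0, y=6), (x=2, y=6), (x=1, y=7)
  Distance 4: (x=3, y=2), (x=3, y=4), (x=3, y=6), (x=0, y=7), (x=2, y=7), (x=1, y=8)  <- goal reached here
One shortest path (4 moves): (x=1, y=4) -> (x=1, y=5) -> (x=2, y=5) -> (x=2, y=6) -> (x=2, y=7)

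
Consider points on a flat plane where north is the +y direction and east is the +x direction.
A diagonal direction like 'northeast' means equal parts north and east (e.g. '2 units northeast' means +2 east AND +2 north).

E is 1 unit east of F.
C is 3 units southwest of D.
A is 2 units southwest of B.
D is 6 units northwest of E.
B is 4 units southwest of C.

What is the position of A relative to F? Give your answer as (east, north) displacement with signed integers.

Place F at the origin (east=0, north=0).
  E is 1 unit east of F: delta (east=+1, north=+0); E at (east=1, north=0).
  D is 6 units northwest of E: delta (east=-6, north=+6); D at (east=-5, north=6).
  C is 3 units southwest of D: delta (east=-3, north=-3); C at (east=-8, north=3).
  B is 4 units southwest of C: delta (east=-4, north=-4); B at (east=-12, north=-1).
  A is 2 units southwest of B: delta (east=-2, north=-2); A at (east=-14, north=-3).
Therefore A relative to F: (east=-14, north=-3).

Answer: A is at (east=-14, north=-3) relative to F.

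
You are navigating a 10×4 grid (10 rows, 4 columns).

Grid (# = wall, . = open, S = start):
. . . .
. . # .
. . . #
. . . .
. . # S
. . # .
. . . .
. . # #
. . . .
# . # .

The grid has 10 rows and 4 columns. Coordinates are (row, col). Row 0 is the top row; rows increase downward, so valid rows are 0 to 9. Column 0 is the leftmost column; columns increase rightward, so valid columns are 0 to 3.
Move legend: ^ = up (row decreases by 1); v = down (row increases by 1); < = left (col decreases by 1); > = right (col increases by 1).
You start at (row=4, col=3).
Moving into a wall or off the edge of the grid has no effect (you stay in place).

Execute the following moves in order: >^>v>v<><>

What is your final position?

Answer: Final position: (row=5, col=3)

Derivation:
Start: (row=4, col=3)
  > (right): blocked, stay at (row=4, col=3)
  ^ (up): (row=4, col=3) -> (row=3, col=3)
  > (right): blocked, stay at (row=3, col=3)
  v (down): (row=3, col=3) -> (row=4, col=3)
  > (right): blocked, stay at (row=4, col=3)
  v (down): (row=4, col=3) -> (row=5, col=3)
  < (left): blocked, stay at (row=5, col=3)
  > (right): blocked, stay at (row=5, col=3)
  < (left): blocked, stay at (row=5, col=3)
  > (right): blocked, stay at (row=5, col=3)
Final: (row=5, col=3)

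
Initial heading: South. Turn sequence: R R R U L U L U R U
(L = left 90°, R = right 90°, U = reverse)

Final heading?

Answer: Final heading: North

Derivation:
Start: South
  R (right (90° clockwise)) -> West
  R (right (90° clockwise)) -> North
  R (right (90° clockwise)) -> East
  U (U-turn (180°)) -> West
  L (left (90° counter-clockwise)) -> South
  U (U-turn (180°)) -> North
  L (left (90° counter-clockwise)) -> West
  U (U-turn (180°)) -> East
  R (right (90° clockwise)) -> South
  U (U-turn (180°)) -> North
Final: North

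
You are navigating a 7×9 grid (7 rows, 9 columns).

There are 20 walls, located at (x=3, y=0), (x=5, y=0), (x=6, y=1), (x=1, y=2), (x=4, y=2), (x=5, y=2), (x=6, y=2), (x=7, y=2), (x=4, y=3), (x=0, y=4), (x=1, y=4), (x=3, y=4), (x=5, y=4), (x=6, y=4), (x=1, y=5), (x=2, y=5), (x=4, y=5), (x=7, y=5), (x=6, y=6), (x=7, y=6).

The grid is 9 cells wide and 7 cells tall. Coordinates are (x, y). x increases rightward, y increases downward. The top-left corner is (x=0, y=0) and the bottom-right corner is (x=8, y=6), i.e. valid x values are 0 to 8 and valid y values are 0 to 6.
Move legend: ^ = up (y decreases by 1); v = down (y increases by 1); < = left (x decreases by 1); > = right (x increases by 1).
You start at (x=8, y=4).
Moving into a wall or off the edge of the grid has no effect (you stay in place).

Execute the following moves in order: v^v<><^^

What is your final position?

Start: (x=8, y=4)
  v (down): (x=8, y=4) -> (x=8, y=5)
  ^ (up): (x=8, y=5) -> (x=8, y=4)
  v (down): (x=8, y=4) -> (x=8, y=5)
  < (left): blocked, stay at (x=8, y=5)
  > (right): blocked, stay at (x=8, y=5)
  < (left): blocked, stay at (x=8, y=5)
  ^ (up): (x=8, y=5) -> (x=8, y=4)
  ^ (up): (x=8, y=4) -> (x=8, y=3)
Final: (x=8, y=3)

Answer: Final position: (x=8, y=3)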